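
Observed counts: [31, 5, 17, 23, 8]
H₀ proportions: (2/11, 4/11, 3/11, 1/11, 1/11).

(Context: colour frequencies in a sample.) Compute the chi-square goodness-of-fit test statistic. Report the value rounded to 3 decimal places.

n = 84; E_i = n·p_i = [15.27, 30.55, 22.91, 7.64, 7.64]
χ² = (31−15.27)²/15.27 + (5−30.55)²/30.55 + (17−22.91)²/22.91 + (23−7.64)²/7.64 + (8−7.64)²/7.64 = 70.0109
df = 4

test statistic = 70.011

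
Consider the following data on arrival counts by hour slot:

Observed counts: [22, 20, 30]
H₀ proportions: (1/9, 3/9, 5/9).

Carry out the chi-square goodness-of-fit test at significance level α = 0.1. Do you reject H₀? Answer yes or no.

reject H₀: yes

n = 72; E_i = n·p_i = [8.00, 24.00, 40.00]
χ² = (22−8.00)²/8.00 + (20−24.00)²/24.00 + (30−40.00)²/40.00 = 27.6667
df = 2
p-value (upper-tail) = 0.00000
At α=0.1: p < α → reject H₀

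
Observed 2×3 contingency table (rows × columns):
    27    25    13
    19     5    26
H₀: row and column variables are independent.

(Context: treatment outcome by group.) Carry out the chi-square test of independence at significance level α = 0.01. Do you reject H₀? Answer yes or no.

reject H₀: yes

Row totals [65, 50], col totals [46, 30, 39], n=115
χ² = (27−26.00)²/26.00 + (25−16.96)²/16.96 + (13−22.04)²/22.04 + (19−20.00)²/20.00 + (5−13.04)²/13.04 + (26−16.96)²/16.96 = 17.3974
df = 2
p-value (upper-tail) = 0.00017
At α=0.01: p < α → reject H₀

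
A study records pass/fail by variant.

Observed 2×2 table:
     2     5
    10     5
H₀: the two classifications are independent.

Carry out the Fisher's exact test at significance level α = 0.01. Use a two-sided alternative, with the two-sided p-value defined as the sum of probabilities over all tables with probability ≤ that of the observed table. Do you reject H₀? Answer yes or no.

reject H₀: no

Margins: r₁=7, r₂=15, c₁=12, c₂=10, n=22
p_obs = C(7,2)·C(15,10)/C(22,12); sum pmf over tables with pmf ≤ p_obs
p-value (two-sided) = 0.17183
At α=0.01: p ≥ α → fail to reject H₀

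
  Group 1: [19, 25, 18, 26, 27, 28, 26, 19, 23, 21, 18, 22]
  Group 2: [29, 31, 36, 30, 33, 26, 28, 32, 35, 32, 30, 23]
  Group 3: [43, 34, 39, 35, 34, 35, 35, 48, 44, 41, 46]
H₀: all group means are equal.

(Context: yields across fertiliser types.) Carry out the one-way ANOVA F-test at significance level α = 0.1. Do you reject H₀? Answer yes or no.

reject H₀: yes

Group means [22.67, 30.42, 39.45], grand mean 30.600
SSB = Σnᵢ(x̄ᵢ−x̄)² = 1618.089; SSW = ΣΣ(x−x̄ᵢ)² = 566.311
MSB = 1618.089/2 = 809.0447; MSW = 566.311/32 = 17.6972
F = MSB/MSW = 45.7160
df = (2, 32)
p-value (upper-tail) = 0.00000
At α=0.1: p < α → reject H₀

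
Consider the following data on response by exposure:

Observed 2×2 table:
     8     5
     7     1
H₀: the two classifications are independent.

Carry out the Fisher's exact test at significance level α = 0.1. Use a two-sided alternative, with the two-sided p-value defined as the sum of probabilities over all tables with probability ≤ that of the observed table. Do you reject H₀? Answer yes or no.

Margins: r₁=13, r₂=8, c₁=15, c₂=6, n=21
p_obs = C(13,8)·C(8,7)/C(21,15); sum pmf over tables with pmf ≤ p_obs
p-value (two-sided) = 0.33591
At α=0.1: p ≥ α → fail to reject H₀

reject H₀: no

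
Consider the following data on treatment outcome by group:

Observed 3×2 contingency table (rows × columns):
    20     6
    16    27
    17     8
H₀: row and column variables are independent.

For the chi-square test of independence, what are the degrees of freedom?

degrees of freedom = 2

df = (r−1)(c−1) = (3−1)·(2−1) = 2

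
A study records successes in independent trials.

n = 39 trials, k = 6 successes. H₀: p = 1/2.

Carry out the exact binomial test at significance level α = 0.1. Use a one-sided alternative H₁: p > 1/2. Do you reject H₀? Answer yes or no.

Exact binomial: n=39, k=6, p₀=1/2=0.5000
P(X≥6) from Σ C(n,i)·p₀^i·(1−p₀)^(n−i)
p-value (one-sided, H₁ greater) = 1.00000
At α=0.1: p ≥ α → fail to reject H₀

reject H₀: no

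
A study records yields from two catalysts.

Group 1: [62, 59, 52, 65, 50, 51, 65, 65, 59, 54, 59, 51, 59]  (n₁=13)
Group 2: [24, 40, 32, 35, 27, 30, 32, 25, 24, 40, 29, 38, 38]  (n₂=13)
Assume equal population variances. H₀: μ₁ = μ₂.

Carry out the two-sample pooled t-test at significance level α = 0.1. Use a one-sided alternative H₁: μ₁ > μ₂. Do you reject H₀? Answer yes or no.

reject H₀: yes

x̄₁=57.769, s₁=5.630, n₁=13
x̄₂=31.846, s₂=5.942, n₂=13
s_p² = [12·5.630² + 12·5.942²]/24 = 33.5000
SE = √(s_p²·(1/13+1/13)) = 2.2702
t = (57.769−31.846)/2.2702 = 11.4188
df = 24
p-value (one-sided, H₁ greater) = 0.00000
At α=0.1: p < α → reject H₀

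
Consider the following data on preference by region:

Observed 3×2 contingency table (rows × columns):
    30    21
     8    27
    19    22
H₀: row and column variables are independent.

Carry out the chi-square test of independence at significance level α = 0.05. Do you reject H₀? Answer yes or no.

reject H₀: yes

Row totals [51, 35, 41], col totals [57, 70], n=127
χ² = (30−22.89)²/22.89 + (21−28.11)²/28.11 + (8−15.71)²/15.71 + (27−19.29)²/19.29 + (19−18.40)²/18.40 + (22−22.60)²/22.60 = 10.9056
df = 2
p-value (upper-tail) = 0.00428
At α=0.05: p < α → reject H₀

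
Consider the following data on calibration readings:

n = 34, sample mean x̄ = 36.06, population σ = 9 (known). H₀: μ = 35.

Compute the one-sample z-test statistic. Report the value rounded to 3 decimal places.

SE = σ/√n = 9/√34 = 1.5435
z = (x̄−μ₀)/SE = (36.06−35)/1.5435 = 0.6868

test statistic = 0.687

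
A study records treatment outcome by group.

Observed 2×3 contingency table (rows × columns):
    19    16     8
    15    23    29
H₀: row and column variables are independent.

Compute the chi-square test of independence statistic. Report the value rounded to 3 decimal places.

test statistic = 8.830

Row totals [43, 67], col totals [34, 39, 37], n=110
χ² = (19−13.29)²/13.29 + (16−15.25)²/15.25 + (8−14.46)²/14.46 + (15−20.71)²/20.71 + (23−23.75)²/23.75 + (29−22.54)²/22.54 = 8.8299
df = 2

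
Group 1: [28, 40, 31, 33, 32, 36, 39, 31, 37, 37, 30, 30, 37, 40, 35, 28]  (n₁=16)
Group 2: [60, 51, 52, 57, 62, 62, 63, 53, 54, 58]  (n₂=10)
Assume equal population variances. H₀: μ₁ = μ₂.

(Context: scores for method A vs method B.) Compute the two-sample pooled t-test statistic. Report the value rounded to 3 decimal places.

test statistic = -13.478

x̄₁=34.000, s₁=4.131, n₁=16
x̄₂=57.200, s₂=4.492, n₂=10
s_p² = [15·4.131² + 9·4.492²]/24 = 18.2333
SE = √(s_p²·(1/16+1/10)) = 1.7213
t = (34.000−57.200)/1.7213 = -13.4781
df = 24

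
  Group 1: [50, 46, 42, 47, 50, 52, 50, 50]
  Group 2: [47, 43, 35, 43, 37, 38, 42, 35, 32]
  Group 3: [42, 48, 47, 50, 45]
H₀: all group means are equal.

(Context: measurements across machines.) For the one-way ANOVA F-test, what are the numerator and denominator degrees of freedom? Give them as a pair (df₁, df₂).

degrees of freedom = [2, 19]

k = 3 groups, N = 22 total
df = (k−1, N−k) = (3−1, 22−3) = (2, 19)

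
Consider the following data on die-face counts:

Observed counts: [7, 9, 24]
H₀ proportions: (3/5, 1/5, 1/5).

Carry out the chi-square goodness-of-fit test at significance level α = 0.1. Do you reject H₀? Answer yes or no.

reject H₀: yes

n = 40; E_i = n·p_i = [24.00, 8.00, 8.00]
χ² = (7−24.00)²/24.00 + (9−8.00)²/8.00 + (24−8.00)²/8.00 = 44.1667
df = 2
p-value (upper-tail) = 0.00000
At α=0.1: p < α → reject H₀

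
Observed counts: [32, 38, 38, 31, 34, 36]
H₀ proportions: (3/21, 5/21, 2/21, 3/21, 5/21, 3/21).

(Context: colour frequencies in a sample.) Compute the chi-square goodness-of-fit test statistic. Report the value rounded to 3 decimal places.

n = 209; E_i = n·p_i = [29.86, 49.76, 19.90, 29.86, 49.76, 29.86]
χ² = (32−29.86)²/29.86 + (38−49.76)²/49.76 + (38−19.90)²/19.90 + (31−29.86)²/29.86 + (34−49.76)²/49.76 + (36−29.86)²/29.86 = 25.6842
df = 5

test statistic = 25.684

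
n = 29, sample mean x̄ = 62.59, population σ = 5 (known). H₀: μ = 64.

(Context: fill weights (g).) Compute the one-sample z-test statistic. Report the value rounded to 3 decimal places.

SE = σ/√n = 5/√29 = 0.9285
z = (x̄−μ₀)/SE = (62.59−64)/0.9285 = -1.5186

test statistic = -1.519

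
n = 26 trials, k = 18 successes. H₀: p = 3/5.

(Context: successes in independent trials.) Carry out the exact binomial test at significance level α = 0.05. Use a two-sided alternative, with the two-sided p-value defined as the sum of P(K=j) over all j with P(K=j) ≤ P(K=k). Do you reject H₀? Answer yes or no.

reject H₀: no

Exact binomial: n=26, k=18, p₀=3/5=0.6000
P(X=j) = C(n,j)·p₀^j·(1−p₀)^(n−j); p = Σ P(X=j) over j with P(X=j) ≤ P(X=18)
p-value (two-sided) = 0.42489
At α=0.05: p ≥ α → fail to reject H₀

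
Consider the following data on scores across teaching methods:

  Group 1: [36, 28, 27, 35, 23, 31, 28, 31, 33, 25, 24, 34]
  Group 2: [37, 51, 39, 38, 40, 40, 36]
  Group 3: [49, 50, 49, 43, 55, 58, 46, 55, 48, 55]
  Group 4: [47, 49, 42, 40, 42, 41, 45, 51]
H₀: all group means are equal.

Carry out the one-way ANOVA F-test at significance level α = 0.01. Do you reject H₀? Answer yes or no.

reject H₀: yes

Group means [29.58, 40.14, 50.80, 44.62], grand mean 40.568
SSB = Σnᵢ(x̄ᵢ−x̄)² = 2627.832; SSW = ΣΣ(x−x̄ᵢ)² = 681.249
MSB = 2627.832/3 = 875.9441; MSW = 681.249/33 = 20.6439
F = MSB/MSW = 42.4311
df = (3, 33)
p-value (upper-tail) = 0.00000
At α=0.01: p < α → reject H₀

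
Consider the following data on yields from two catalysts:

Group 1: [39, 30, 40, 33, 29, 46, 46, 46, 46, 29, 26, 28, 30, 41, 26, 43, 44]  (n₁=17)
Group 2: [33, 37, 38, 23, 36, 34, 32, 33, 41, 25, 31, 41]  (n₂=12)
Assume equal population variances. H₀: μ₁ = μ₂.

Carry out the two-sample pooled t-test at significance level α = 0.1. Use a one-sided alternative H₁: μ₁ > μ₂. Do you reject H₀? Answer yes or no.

x̄₁=36.588, s₁=7.906, n₁=17
x̄₂=33.667, s₂=5.581, n₂=12
s_p² = [16·7.906² + 11·5.581²]/27 = 49.7328
SE = √(s_p²·(1/17+1/12)) = 2.6589
t = (36.588−33.667)/2.6589 = 1.0988
df = 27
p-value (one-sided, H₁ greater) = 0.14078
At α=0.1: p ≥ α → fail to reject H₀

reject H₀: no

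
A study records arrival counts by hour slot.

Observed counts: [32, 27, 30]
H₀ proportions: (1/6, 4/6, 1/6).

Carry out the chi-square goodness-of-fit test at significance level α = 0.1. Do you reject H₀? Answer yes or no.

reject H₀: yes

n = 89; E_i = n·p_i = [14.83, 59.33, 14.83]
χ² = (32−14.83)²/14.83 + (27−59.33)²/59.33 + (30−14.83)²/14.83 = 52.9944
df = 2
p-value (upper-tail) = 0.00000
At α=0.1: p < α → reject H₀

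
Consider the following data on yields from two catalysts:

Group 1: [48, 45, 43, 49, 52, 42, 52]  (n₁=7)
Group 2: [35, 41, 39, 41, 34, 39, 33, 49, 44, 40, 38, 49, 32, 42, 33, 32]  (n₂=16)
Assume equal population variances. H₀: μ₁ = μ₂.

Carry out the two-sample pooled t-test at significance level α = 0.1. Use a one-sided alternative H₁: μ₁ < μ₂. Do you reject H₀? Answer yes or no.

x̄₁=47.286, s₁=4.071, n₁=7
x̄₂=38.812, s₂=5.504, n₂=16
s_p² = [6·4.071² + 15·5.504²]/21 = 26.3746
SE = √(s_p²·(1/7+1/16)) = 2.3273
t = (47.286−38.812)/2.3273 = 3.6408
df = 21
p-value (one-sided, H₁ less) = 0.99924
At α=0.1: p ≥ α → fail to reject H₀

reject H₀: no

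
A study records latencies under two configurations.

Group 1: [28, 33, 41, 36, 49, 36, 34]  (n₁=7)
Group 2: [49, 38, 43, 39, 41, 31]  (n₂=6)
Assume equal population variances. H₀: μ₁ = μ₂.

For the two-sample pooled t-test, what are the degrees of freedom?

df = n₁ + n₂ − 2 = 7 + 6 − 2 = 11

degrees of freedom = 11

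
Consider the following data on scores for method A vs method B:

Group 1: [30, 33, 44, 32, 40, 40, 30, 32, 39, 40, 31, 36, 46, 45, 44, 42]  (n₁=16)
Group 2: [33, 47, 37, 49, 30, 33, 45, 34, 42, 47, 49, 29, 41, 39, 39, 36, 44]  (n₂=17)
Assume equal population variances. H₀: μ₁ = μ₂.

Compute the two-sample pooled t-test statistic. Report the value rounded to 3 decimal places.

test statistic = -0.884

x̄₁=37.750, s₁=5.721, n₁=16
x̄₂=39.647, s₂=6.547, n₂=17
s_p² = [15·5.721² + 16·6.547²]/31 = 37.9639
SE = √(s_p²·(1/16+1/17)) = 2.1461
t = (37.750−39.647)/2.1461 = -0.8839
df = 31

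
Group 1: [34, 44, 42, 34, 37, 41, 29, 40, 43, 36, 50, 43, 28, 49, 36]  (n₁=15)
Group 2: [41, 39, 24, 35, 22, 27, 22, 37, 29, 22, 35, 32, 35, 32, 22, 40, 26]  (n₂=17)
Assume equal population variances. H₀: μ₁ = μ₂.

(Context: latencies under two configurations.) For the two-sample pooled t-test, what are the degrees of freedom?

degrees of freedom = 30

df = n₁ + n₂ − 2 = 15 + 17 − 2 = 30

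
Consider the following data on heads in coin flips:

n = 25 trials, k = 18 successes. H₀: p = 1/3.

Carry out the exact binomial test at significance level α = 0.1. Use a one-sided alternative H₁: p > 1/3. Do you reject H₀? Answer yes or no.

reject H₀: yes

Exact binomial: n=25, k=18, p₀=1/3=0.3333
P(X≥18) from Σ C(n,i)·p₀^i·(1−p₀)^(n−i)
p-value (one-sided, H₁ greater) = 0.00009
At α=0.1: p < α → reject H₀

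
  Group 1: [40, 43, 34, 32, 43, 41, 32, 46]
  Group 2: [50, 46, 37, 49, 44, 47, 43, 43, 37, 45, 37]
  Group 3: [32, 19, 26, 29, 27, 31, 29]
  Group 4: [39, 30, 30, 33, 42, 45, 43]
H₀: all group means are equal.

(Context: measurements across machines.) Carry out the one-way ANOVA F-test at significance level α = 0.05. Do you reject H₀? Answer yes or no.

Group means [38.88, 43.45, 27.57, 37.43], grand mean 37.697
SSB = Σnᵢ(x̄ᵢ−x̄)² = 1093.939; SSW = ΣΣ(x−x̄ᵢ)² = 783.031
MSB = 1093.939/3 = 364.6463; MSW = 783.031/29 = 27.0011
F = MSB/MSW = 13.5049
df = (3, 29)
p-value (upper-tail) = 0.00001
At α=0.05: p < α → reject H₀

reject H₀: yes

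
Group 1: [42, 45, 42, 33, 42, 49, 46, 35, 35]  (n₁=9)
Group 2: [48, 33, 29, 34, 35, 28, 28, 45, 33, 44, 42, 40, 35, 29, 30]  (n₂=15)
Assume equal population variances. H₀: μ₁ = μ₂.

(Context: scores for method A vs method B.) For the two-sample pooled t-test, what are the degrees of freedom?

degrees of freedom = 22

df = n₁ + n₂ − 2 = 9 + 15 − 2 = 22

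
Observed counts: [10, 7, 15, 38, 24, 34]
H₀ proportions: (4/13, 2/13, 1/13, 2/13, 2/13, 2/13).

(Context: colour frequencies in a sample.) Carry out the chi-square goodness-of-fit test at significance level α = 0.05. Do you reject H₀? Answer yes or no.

reject H₀: yes

n = 128; E_i = n·p_i = [39.38, 19.69, 9.85, 19.69, 19.69, 19.69]
χ² = (10−39.38)²/39.38 + (7−19.69)²/19.69 + (15−9.85)²/9.85 + (38−19.69)²/19.69 + (24−19.69)²/19.69 + (34−19.69)²/19.69 = 61.1602
df = 5
p-value (upper-tail) = 0.00000
At α=0.05: p < α → reject H₀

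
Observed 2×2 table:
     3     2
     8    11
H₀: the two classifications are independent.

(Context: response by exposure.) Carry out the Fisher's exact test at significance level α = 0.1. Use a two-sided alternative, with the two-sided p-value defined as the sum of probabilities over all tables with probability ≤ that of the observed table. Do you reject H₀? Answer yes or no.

reject H₀: no

Margins: r₁=5, r₂=19, c₁=11, c₂=13, n=24
p_obs = C(5,3)·C(19,8)/C(24,11); sum pmf over tables with pmf ≤ p_obs
p-value (two-sided) = 0.62992
At α=0.1: p ≥ α → fail to reject H₀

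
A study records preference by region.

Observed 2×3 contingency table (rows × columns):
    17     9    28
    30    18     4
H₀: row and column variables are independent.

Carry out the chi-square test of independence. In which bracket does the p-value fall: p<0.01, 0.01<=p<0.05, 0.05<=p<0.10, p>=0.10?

p-value bracket: p<0.01

Row totals [54, 52], col totals [47, 27, 32], n=106
χ² = (17−23.94)²/23.94 + (9−13.75)²/13.75 + (28−16.30)²/16.30 + (30−23.06)²/23.06 + (18−13.25)²/13.25 + (4−15.70)²/15.70 = 24.5668
df = 2
p-value (upper-tail) = 0.00000
→ bracket: p<0.01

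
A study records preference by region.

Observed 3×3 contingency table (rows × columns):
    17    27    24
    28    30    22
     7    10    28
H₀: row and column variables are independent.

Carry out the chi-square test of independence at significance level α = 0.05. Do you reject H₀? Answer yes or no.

Row totals [68, 80, 45], col totals [52, 67, 74], n=193
χ² = (17−18.32)²/18.32 + (27−23.61)²/23.61 + (24−26.07)²/26.07 + (28−21.55)²/21.55 + (30−27.77)²/27.77 + (22−30.67)²/30.67 + (7−12.12)²/12.12 + (10−15.62)²/15.62 + (28−17.25)²/17.25 = 16.1886
df = 4
p-value (upper-tail) = 0.00278
At α=0.05: p < α → reject H₀

reject H₀: yes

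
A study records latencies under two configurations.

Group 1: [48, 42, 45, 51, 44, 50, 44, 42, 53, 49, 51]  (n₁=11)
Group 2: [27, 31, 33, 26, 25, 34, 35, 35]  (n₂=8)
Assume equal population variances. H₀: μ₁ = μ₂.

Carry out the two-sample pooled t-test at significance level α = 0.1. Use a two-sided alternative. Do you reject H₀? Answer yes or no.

reject H₀: yes

x̄₁=47.182, s₁=3.920, n₁=11
x̄₂=30.750, s₂=4.166, n₂=8
s_p² = [10·3.920² + 7·4.166²]/17 = 16.1845
SE = √(s_p²·(1/11+1/8)) = 1.8693
t = (47.182−30.750)/1.8693 = 8.7902
df = 17
p-value (two-sided) = 0.00000
At α=0.1: p < α → reject H₀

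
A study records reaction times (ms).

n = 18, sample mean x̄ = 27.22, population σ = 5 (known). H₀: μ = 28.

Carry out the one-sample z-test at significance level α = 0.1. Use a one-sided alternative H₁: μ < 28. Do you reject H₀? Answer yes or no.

reject H₀: no

SE = σ/√n = 5/√18 = 1.1785
z = (x̄−μ₀)/SE = (27.22−28)/1.1785 = -0.6619
p-value (one-sided, H₁ less) = 0.25403
At α=0.1: p ≥ α → fail to reject H₀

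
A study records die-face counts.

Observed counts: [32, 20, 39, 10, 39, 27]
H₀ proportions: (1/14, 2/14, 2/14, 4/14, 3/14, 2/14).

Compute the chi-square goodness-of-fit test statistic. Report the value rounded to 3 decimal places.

test statistic = 74.521

n = 167; E_i = n·p_i = [11.93, 23.86, 23.86, 47.71, 35.79, 23.86]
χ² = (32−11.93)²/11.93 + (20−23.86)²/23.86 + (39−23.86)²/23.86 + (10−47.71)²/47.71 + (39−35.79)²/35.79 + (27−23.86)²/23.86 = 74.5210
df = 5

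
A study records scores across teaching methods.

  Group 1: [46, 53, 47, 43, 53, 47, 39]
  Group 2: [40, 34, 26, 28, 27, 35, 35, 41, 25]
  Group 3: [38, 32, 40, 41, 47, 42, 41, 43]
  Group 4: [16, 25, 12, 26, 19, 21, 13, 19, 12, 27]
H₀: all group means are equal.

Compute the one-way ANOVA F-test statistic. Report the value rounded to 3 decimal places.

Group means [46.86, 32.33, 40.50, 19.00], grand mean 33.324
SSB = Σnᵢ(x̄ᵢ−x̄)² = 3754.584; SSW = ΣΣ(x−x̄ᵢ)² = 870.857
MSB = 3754.584/3 = 1251.5280; MSW = 870.857/30 = 29.0286
F = MSB/MSW = 43.1137
df = (3, 30)

test statistic = 43.114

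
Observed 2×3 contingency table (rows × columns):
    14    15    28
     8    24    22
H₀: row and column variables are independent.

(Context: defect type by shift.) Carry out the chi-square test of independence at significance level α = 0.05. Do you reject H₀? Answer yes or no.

reject H₀: no

Row totals [57, 54], col totals [22, 39, 50], n=111
χ² = (14−11.30)²/11.30 + (15−20.03)²/20.03 + (28−25.68)²/25.68 + (8−10.70)²/10.70 + (24−18.97)²/18.97 + (22−24.32)²/24.32 = 4.3554
df = 2
p-value (upper-tail) = 0.11330
At α=0.05: p ≥ α → fail to reject H₀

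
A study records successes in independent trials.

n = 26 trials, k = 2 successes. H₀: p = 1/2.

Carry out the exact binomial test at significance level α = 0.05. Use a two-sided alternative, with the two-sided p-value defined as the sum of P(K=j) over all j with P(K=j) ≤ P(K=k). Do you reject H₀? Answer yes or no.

Exact binomial: n=26, k=2, p₀=1/2=0.5000
P(X=j) = C(n,j)·p₀^j·(1−p₀)^(n−j); p = Σ P(X=j) over j with P(X=j) ≤ P(X=2)
p-value (two-sided) = 0.00001
At α=0.05: p < α → reject H₀

reject H₀: yes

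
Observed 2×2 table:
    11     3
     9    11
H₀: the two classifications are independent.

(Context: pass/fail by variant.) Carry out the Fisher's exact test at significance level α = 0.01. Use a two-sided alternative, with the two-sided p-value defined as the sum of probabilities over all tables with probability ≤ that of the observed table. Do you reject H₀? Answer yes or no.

Margins: r₁=14, r₂=20, c₁=20, c₂=14, n=34
p_obs = C(14,11)·C(20,9)/C(34,20); sum pmf over tables with pmf ≤ p_obs
p-value (two-sided) = 0.07906
At α=0.01: p ≥ α → fail to reject H₀

reject H₀: no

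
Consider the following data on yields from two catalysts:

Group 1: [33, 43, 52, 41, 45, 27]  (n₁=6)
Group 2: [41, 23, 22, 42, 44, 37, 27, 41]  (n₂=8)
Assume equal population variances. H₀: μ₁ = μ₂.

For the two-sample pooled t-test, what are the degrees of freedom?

df = n₁ + n₂ − 2 = 6 + 8 − 2 = 12

degrees of freedom = 12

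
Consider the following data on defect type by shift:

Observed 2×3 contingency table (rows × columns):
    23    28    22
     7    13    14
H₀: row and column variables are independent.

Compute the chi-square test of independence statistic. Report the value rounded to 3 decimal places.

test statistic = 1.827

Row totals [73, 34], col totals [30, 41, 36], n=107
χ² = (23−20.47)²/20.47 + (28−27.97)²/27.97 + (22−24.56)²/24.56 + (7−9.53)²/9.53 + (13−13.03)²/13.03 + (14−11.44)²/11.44 = 1.8266
df = 2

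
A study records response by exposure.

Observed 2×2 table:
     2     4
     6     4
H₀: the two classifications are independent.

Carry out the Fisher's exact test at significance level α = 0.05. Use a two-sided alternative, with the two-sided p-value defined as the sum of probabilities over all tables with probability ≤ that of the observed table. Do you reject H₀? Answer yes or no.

Margins: r₁=6, r₂=10, c₁=8, c₂=8, n=16
p_obs = C(6,2)·C(10,6)/C(16,8); sum pmf over tables with pmf ≤ p_obs
p-value (two-sided) = 0.60839
At α=0.05: p ≥ α → fail to reject H₀

reject H₀: no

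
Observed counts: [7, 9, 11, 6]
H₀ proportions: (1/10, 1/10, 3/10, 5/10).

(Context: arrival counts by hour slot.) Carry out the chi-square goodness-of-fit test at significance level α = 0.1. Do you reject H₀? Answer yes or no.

n = 33; E_i = n·p_i = [3.30, 3.30, 9.90, 16.50]
χ² = (7−3.30)²/3.30 + (9−3.30)²/3.30 + (11−9.90)²/9.90 + (6−16.50)²/16.50 = 20.7980
df = 3
p-value (upper-tail) = 0.00012
At α=0.1: p < α → reject H₀

reject H₀: yes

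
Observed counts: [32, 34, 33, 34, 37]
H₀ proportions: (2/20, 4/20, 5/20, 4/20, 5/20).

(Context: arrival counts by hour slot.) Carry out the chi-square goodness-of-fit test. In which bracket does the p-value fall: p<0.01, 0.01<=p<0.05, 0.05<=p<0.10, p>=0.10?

n = 170; E_i = n·p_i = [17.00, 34.00, 42.50, 34.00, 42.50]
χ² = (32−17.00)²/17.00 + (34−34.00)²/34.00 + (33−42.50)²/42.50 + (34−34.00)²/34.00 + (37−42.50)²/42.50 = 16.0706
df = 4
p-value (upper-tail) = 0.00293
→ bracket: p<0.01

p-value bracket: p<0.01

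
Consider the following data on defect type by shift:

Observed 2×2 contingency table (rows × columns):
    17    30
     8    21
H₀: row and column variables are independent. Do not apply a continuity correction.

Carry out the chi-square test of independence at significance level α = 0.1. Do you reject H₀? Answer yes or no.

reject H₀: no

Row totals [47, 29], col totals [25, 51], n=76
χ² = (17−15.46)²/15.46 + (30−31.54)²/31.54 + (8−9.54)²/9.54 + (21−19.46)²/19.46 = 0.5987
df = 1
p-value (upper-tail) = 0.43909
At α=0.1: p ≥ α → fail to reject H₀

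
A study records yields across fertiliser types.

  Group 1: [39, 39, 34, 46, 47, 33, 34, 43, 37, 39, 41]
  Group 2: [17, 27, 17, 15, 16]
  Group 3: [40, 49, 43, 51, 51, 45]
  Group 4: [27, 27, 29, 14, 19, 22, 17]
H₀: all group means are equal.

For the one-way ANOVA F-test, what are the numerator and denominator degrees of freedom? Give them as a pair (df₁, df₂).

k = 4 groups, N = 29 total
df = (k−1, N−k) = (4−1, 29−4) = (3, 25)

degrees of freedom = [3, 25]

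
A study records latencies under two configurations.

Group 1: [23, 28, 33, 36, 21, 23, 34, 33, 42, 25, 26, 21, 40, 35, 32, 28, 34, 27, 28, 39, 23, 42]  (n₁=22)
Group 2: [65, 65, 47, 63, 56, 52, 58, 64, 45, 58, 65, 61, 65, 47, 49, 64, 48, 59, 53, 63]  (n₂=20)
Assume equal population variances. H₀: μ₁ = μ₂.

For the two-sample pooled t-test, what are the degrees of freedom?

df = n₁ + n₂ − 2 = 22 + 20 − 2 = 40

degrees of freedom = 40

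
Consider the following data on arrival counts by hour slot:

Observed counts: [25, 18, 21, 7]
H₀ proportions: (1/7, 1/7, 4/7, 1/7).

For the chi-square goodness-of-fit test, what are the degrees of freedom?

df = k − 1 = 4 − 1 = 3

degrees of freedom = 3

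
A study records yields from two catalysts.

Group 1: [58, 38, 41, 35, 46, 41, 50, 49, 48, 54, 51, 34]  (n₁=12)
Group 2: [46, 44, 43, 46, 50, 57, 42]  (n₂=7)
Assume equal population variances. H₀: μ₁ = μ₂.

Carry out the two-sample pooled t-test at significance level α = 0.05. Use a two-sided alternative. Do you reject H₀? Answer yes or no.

x̄₁=45.417, s₁=7.609, n₁=12
x̄₂=46.857, s₂=5.178, n₂=7
s_p² = [11·7.609² + 6·5.178²]/17 = 46.9279
SE = √(s_p²·(1/12+1/7)) = 3.2580
t = (45.417−46.857)/3.2580 = -0.4421
df = 17
p-value (two-sided) = 0.66397
At α=0.05: p ≥ α → fail to reject H₀

reject H₀: no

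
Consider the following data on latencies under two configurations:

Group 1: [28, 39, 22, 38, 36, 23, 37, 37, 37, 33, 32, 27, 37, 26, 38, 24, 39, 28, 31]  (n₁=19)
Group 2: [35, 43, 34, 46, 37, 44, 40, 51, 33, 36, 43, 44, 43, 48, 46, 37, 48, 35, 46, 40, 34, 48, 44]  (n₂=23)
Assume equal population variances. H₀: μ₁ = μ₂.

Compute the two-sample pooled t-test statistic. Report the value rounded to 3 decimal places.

test statistic = -5.324

x̄₁=32.211, s₁=5.893, n₁=19
x̄₂=41.522, s₂=5.426, n₂=23
s_p² = [18·5.893² + 22·5.426²]/40 = 31.8224
SE = √(s_p²·(1/19+1/23)) = 1.7488
t = (32.211−41.522)/1.7488 = -5.3242
df = 40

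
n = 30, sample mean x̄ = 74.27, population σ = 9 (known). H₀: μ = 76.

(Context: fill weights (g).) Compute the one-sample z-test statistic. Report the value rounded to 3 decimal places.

SE = σ/√n = 9/√30 = 1.6432
z = (x̄−μ₀)/SE = (74.27−76)/1.6432 = -1.0528

test statistic = -1.053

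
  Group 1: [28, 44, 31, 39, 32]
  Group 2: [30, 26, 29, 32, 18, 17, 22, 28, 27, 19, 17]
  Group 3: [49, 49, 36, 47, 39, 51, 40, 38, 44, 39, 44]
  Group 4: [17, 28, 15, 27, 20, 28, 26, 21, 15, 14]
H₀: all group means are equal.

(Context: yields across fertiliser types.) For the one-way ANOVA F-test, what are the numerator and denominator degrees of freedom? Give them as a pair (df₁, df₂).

k = 4 groups, N = 37 total
df = (k−1, N−k) = (4−1, 37−4) = (3, 33)

degrees of freedom = [3, 33]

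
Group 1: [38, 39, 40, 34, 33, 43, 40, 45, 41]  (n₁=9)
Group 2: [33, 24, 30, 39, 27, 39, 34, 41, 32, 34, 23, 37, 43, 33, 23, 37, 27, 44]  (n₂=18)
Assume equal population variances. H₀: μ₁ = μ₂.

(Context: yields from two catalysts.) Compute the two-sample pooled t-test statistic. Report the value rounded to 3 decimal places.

x̄₁=39.222, s₁=3.866, n₁=9
x̄₂=33.333, s₂=6.651, n₂=18
s_p² = [8·3.866² + 17·6.651²]/25 = 34.8622
SE = √(s_p²·(1/9+1/18)) = 2.4105
t = (39.222−33.333)/2.4105 = 2.4430
df = 25

test statistic = 2.443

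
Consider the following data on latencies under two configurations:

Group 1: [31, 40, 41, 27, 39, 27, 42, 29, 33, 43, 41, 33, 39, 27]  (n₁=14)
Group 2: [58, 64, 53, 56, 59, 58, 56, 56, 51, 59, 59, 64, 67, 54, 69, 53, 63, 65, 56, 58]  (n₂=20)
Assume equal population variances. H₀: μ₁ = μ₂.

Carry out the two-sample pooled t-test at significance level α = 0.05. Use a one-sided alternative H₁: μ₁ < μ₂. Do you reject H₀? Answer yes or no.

reject H₀: yes

x̄₁=35.143, s₁=6.163, n₁=14
x̄₂=58.900, s₂=4.951, n₂=20
s_p² = [13·6.163² + 19·4.951²]/32 = 29.9848
SE = √(s_p²·(1/14+1/20)) = 1.9081
t = (35.143−58.900)/1.9081 = -12.4504
df = 32
p-value (one-sided, H₁ less) = 0.00000
At α=0.05: p < α → reject H₀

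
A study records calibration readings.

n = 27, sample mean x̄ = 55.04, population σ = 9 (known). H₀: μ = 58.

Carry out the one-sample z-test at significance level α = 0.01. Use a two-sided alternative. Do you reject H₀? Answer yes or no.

SE = σ/√n = 9/√27 = 1.7321
z = (x̄−μ₀)/SE = (55.04−58)/1.7321 = -1.7090
p-value (two-sided) = 0.08746
At α=0.01: p ≥ α → fail to reject H₀

reject H₀: no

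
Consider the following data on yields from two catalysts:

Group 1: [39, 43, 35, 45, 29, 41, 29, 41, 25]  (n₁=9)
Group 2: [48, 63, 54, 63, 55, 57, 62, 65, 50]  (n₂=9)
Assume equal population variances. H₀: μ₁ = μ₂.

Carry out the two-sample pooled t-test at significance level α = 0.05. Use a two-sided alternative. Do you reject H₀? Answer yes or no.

reject H₀: yes

x̄₁=36.333, s₁=7.141, n₁=9
x̄₂=57.444, s₂=6.146, n₂=9
s_p² = [8·7.141² + 8·6.146²]/16 = 44.3889
SE = √(s_p²·(1/9+1/9)) = 3.1407
t = (36.333−57.444)/3.1407 = -6.7217
df = 16
p-value (two-sided) = 0.00000
At α=0.05: p < α → reject H₀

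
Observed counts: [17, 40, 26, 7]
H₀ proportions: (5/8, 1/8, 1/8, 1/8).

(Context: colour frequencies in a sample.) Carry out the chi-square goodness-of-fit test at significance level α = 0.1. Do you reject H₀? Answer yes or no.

reject H₀: yes

n = 90; E_i = n·p_i = [56.25, 11.25, 11.25, 11.25]
χ² = (17−56.25)²/56.25 + (40−11.25)²/11.25 + (26−11.25)²/11.25 + (7−11.25)²/11.25 = 121.8044
df = 3
p-value (upper-tail) = 0.00000
At α=0.1: p < α → reject H₀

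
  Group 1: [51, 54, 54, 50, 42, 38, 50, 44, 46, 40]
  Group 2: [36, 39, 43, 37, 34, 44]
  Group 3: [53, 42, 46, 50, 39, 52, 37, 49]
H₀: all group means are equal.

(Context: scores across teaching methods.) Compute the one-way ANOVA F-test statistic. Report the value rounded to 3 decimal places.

Group means [46.90, 38.83, 46.00], grand mean 44.583
SSB = Σnᵢ(x̄ᵢ−x̄)² = 268.100; SSW = ΣΣ(x−x̄ᵢ)² = 631.733
MSB = 268.100/2 = 134.0500; MSW = 631.733/21 = 30.0825
F = MSB/MSW = 4.4561
df = (2, 21)

test statistic = 4.456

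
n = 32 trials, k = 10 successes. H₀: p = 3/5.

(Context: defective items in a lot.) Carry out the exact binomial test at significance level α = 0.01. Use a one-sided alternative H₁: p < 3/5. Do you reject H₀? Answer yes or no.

reject H₀: yes

Exact binomial: n=32, k=10, p₀=3/5=0.6000
P(X≤10) from Σ C(n,i)·p₀^i·(1−p₀)^(n−i)
p-value (one-sided, H₁ less) = 0.00095
At α=0.01: p < α → reject H₀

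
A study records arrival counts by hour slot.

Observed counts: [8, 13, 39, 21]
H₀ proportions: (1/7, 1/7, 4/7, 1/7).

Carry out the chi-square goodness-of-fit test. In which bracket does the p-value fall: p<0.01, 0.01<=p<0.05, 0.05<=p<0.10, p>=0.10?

p-value bracket: 0.01<=p<0.05

n = 81; E_i = n·p_i = [11.57, 11.57, 46.29, 11.57]
χ² = (8−11.57)²/11.57 + (13−11.57)²/11.57 + (39−46.29)²/46.29 + (21−11.57)²/11.57 = 10.1080
df = 3
p-value (upper-tail) = 0.01767
→ bracket: 0.01<=p<0.05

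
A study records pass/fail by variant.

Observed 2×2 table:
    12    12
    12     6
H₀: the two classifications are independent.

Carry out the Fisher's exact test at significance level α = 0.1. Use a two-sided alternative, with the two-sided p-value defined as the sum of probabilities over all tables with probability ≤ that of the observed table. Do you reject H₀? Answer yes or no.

Margins: r₁=24, r₂=18, c₁=24, c₂=18, n=42
p_obs = C(24,12)·C(18,12)/C(42,24); sum pmf over tables with pmf ≤ p_obs
p-value (two-sided) = 0.35304
At α=0.1: p ≥ α → fail to reject H₀

reject H₀: no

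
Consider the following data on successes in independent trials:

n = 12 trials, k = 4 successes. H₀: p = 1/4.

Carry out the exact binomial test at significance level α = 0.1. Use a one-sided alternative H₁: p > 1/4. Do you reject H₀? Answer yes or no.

reject H₀: no

Exact binomial: n=12, k=4, p₀=1/4=0.2500
P(X≥4) from Σ C(n,i)·p₀^i·(1−p₀)^(n−i)
p-value (one-sided, H₁ greater) = 0.35122
At α=0.1: p ≥ α → fail to reject H₀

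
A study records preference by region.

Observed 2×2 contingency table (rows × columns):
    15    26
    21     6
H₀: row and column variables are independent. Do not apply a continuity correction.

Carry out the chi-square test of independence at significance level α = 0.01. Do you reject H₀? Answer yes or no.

Row totals [41, 27], col totals [36, 32], n=68
χ² = (15−21.71)²/21.71 + (26−19.29)²/19.29 + (21−14.29)²/14.29 + (6−12.71)²/12.71 = 11.0876
df = 1
p-value (upper-tail) = 0.00087
At α=0.01: p < α → reject H₀

reject H₀: yes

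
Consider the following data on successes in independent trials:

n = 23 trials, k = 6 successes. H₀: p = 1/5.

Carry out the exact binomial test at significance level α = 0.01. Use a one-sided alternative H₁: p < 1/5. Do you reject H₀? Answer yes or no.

reject H₀: no

Exact binomial: n=23, k=6, p₀=1/5=0.2000
P(X≤6) from Σ C(n,i)·p₀^i·(1−p₀)^(n−i)
p-value (one-sided, H₁ less) = 0.84017
At α=0.01: p ≥ α → fail to reject H₀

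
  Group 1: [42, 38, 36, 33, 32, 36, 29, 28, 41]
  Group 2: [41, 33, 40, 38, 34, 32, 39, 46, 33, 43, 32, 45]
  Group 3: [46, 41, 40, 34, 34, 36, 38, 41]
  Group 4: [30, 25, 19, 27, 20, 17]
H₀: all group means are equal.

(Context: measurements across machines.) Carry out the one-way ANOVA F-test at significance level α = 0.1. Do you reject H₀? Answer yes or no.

Group means [35.00, 38.00, 38.75, 23.00], grand mean 34.829
SSB = Σnᵢ(x̄ᵢ−x̄)² = 1083.471; SSW = ΣΣ(x−x̄ᵢ)² = 731.500
MSB = 1083.471/3 = 361.1571; MSW = 731.500/31 = 23.5968
F = MSB/MSW = 15.3054
df = (3, 31)
p-value (upper-tail) = 0.00000
At α=0.1: p < α → reject H₀

reject H₀: yes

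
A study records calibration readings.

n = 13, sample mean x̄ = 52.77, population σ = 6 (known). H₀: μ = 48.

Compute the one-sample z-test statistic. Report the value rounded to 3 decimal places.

SE = σ/√n = 6/√13 = 1.6641
z = (x̄−μ₀)/SE = (52.77−48)/1.6641 = 2.8664

test statistic = 2.866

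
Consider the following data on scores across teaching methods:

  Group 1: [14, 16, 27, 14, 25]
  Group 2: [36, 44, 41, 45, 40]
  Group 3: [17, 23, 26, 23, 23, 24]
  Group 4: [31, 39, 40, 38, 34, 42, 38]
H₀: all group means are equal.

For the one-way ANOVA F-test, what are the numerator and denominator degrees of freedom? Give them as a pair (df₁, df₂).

degrees of freedom = [3, 19]

k = 4 groups, N = 23 total
df = (k−1, N−k) = (4−1, 23−4) = (3, 19)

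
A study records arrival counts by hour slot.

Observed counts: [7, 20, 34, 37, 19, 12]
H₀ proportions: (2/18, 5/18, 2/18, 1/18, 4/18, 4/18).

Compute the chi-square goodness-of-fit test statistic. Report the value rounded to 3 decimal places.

n = 129; E_i = n·p_i = [14.33, 35.83, 14.33, 7.17, 28.67, 28.67]
χ² = (7−14.33)²/14.33 + (20−35.83)²/35.83 + (34−14.33)²/14.33 + (37−7.17)²/7.17 + (19−28.67)²/28.67 + (12−28.67)²/28.67 = 174.8721
df = 5

test statistic = 174.872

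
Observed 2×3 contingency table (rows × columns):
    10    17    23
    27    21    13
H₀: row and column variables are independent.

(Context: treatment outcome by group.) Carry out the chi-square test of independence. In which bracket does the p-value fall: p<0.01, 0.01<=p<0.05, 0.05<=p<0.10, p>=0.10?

Row totals [50, 61], col totals [37, 38, 36], n=111
χ² = (10−16.67)²/16.67 + (17−17.12)²/17.12 + (23−16.22)²/16.22 + (27−20.33)²/20.33 + (21−20.88)²/20.88 + (13−19.78)²/19.78 = 10.0179
df = 2
p-value (upper-tail) = 0.00668
→ bracket: p<0.01

p-value bracket: p<0.01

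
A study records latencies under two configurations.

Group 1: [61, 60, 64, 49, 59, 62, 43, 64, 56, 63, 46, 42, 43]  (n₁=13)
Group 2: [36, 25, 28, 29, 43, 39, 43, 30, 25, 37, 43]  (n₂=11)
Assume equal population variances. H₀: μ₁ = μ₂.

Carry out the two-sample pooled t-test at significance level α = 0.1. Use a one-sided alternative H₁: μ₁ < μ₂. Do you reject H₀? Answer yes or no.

reject H₀: no

x̄₁=54.769, s₁=8.786, n₁=13
x̄₂=34.364, s₂=7.201, n₂=11
s_p² = [12·8.786² + 10·7.201²]/22 = 65.6751
SE = √(s_p²·(1/13+1/11)) = 3.3200
t = (54.769−34.364)/3.3200 = 6.1463
df = 22
p-value (one-sided, H₁ less) = 1.00000
At α=0.1: p ≥ α → fail to reject H₀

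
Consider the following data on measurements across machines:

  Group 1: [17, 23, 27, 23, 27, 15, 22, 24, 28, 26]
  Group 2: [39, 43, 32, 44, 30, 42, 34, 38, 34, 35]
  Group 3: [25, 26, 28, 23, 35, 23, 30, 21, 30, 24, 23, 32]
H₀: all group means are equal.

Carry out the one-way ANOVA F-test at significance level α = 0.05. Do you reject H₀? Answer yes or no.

Group means [23.20, 37.10, 26.67], grand mean 28.844
SSB = Σnᵢ(x̄ᵢ−x̄)² = 1057.052; SSW = ΣΣ(x−x̄ᵢ)² = 583.167
MSB = 1057.052/2 = 528.5260; MSW = 583.167/29 = 20.1092
F = MSB/MSW = 26.2828
df = (2, 29)
p-value (upper-tail) = 0.00000
At α=0.05: p < α → reject H₀

reject H₀: yes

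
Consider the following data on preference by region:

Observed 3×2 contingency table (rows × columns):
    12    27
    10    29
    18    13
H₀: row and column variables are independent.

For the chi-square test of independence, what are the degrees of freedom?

degrees of freedom = 2

df = (r−1)(c−1) = (3−1)·(2−1) = 2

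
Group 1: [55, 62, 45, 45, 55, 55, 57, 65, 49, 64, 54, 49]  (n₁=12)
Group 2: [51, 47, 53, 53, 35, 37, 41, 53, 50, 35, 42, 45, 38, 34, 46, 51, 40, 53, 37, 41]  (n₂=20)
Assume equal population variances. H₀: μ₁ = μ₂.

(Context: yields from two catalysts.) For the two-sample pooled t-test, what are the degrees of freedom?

df = n₁ + n₂ − 2 = 12 + 20 − 2 = 30

degrees of freedom = 30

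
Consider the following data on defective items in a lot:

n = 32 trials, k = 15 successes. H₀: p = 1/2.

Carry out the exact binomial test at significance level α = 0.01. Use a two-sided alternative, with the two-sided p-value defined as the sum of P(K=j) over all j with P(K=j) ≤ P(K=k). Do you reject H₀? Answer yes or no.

reject H₀: no

Exact binomial: n=32, k=15, p₀=1/2=0.5000
P(X=j) = C(n,j)·p₀^j·(1−p₀)^(n−j); p = Σ P(X=j) over j with P(X=j) ≤ P(X=15)
p-value (two-sided) = 0.86005
At α=0.01: p ≥ α → fail to reject H₀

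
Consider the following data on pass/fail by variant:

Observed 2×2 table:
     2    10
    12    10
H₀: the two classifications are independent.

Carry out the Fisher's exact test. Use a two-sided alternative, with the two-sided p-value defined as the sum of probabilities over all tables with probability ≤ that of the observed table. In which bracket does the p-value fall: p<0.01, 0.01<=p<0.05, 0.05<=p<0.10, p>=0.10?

p-value bracket: 0.05<=p<0.10

Margins: r₁=12, r₂=22, c₁=14, c₂=20, n=34
p_obs = C(12,2)·C(22,12)/C(34,14); sum pmf over tables with pmf ≤ p_obs
p-value (two-sided) = 0.06623
→ bracket: 0.05<=p<0.10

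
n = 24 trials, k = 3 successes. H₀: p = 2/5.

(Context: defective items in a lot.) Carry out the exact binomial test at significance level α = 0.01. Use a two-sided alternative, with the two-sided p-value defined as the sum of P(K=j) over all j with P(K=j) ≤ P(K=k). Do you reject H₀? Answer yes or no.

reject H₀: yes

Exact binomial: n=24, k=3, p₀=2/5=0.4000
P(X=j) = C(n,j)·p₀^j·(1−p₀)^(n−j); p = Σ P(X=j) over j with P(X=j) ≤ P(X=3)
p-value (two-sided) = 0.00571
At α=0.01: p < α → reject H₀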